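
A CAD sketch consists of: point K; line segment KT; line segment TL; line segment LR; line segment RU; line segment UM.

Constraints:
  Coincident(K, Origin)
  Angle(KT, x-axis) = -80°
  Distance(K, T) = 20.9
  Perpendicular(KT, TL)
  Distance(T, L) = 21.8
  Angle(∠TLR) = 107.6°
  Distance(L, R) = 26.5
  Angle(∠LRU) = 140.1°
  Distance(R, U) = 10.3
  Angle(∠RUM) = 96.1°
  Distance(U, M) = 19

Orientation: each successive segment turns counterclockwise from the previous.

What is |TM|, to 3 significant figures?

30.5

K is at the origin; KT runs at -80.0° with length 20.9, so T = (3.63, -20.6). The perpendicularity gives TL at right angles to KT, so TL runs at 10.0°; with |TL| = 21.8, L = (25.1, -16.8). ∠TLR = 107.6° gives LR at 82.4° from the x-axis; with |LR| = 26.5, R = (28.6, 9.47). ∠LRU = 140.1° gives RU at 122° from the x-axis; with |RU| = 10.3, U = (23.1, 18.2). ∠RUM = 96.1° gives UM at -154° from the x-axis; with |UM| = 19.0, M = (6.05, 9.79). Then |TM| = |M − T| = 30.5.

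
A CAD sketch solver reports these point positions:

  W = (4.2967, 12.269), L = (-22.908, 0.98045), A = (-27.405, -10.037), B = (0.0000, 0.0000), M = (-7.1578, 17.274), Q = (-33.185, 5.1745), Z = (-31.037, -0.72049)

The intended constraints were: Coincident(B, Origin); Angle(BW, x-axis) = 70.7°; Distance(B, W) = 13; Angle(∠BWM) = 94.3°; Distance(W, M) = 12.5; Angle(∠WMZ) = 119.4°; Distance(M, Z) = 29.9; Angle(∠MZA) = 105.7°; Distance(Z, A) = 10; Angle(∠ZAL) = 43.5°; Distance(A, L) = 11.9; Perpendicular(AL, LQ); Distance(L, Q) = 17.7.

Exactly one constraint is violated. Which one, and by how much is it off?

Distance(L, Q) = 17.7 — off by 6.60.

B = (0.00, 0.00) ✓; BW at 70.70° ✓; |BW| = 13.00 ✓; ∠BWM = 94.30° ✓; |WM| = 12.50 ✓; ∠WMZ = 119.4° ✓; |MZ| = 29.90 ✓; ∠MZA = 105.7° ✓; |ZA| = 9.999 ✓; ∠ZAL = 43.50° ✓; |AL| = 11.90 ✓; ∠(AL, LQ) = 90.00° ✓; |LQ| = 11.10 ✗.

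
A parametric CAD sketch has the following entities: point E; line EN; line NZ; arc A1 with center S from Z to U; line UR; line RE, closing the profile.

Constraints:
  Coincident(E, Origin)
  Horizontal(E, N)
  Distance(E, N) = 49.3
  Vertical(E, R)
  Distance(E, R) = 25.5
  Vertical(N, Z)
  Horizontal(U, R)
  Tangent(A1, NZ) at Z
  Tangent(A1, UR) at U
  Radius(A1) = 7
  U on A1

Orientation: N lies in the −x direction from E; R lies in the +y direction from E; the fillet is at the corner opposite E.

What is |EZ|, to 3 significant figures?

52.7

The virtual corner opposite E is at (-49.3, 25.5). A1 meets NZ tangentially, so SZ is at right angles to NZ and A1 meets UR tangentially, so SU is at right angles to UR, with radius 7.0, so the center S sits 7.0 in from both sides at S = (-42.3, 18.5). That places the tangent points at Z = (-49.3, 18.5) on NZ and U = (-42.3, 25.5) on UR. Then |EZ| = |Z − E| = 52.7.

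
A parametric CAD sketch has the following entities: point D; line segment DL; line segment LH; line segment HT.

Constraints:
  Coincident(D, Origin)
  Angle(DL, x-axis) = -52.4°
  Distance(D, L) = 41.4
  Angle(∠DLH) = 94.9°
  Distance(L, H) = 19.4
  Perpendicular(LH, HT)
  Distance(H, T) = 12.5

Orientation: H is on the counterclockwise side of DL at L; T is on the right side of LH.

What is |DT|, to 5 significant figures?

58.438

∠DLH = 94.9°, so LH runs at -52.4° + (180° − 94.9°) = 32.700° from the x-axis; with |LH| = 19.4, H = L + 19.4·(cos 32.700°, sin 32.700°) = (41.585, -22.320). LH ⟂ HT; with |HT| = 12.5 on the right of LH, T = H + 12.5·(0.54024, -0.84151) = (48.338, -32.839). Then |DT| = |T − D| = 58.438.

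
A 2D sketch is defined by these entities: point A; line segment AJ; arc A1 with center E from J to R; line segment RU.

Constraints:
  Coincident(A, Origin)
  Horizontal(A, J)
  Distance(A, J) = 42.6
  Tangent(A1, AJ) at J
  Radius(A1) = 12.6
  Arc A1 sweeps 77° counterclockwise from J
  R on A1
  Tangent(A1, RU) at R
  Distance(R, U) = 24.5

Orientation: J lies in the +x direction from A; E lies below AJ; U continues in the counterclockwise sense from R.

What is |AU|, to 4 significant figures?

41.80

On A1, J sits at bearing 90° from E; a 77° counterclockwise sweep puts R at bearing 167°, so R = E + 12.6·(cos 167°, sin 167°) = (30.32, -9.766). A1 meets RU tangentially, so ER is at right angles to RU, so RU runs along (−sin 167°, cos 167°); with |RU| = 24.5, U = (24.81, -33.64). Then |AU| = |U − A| = 41.80.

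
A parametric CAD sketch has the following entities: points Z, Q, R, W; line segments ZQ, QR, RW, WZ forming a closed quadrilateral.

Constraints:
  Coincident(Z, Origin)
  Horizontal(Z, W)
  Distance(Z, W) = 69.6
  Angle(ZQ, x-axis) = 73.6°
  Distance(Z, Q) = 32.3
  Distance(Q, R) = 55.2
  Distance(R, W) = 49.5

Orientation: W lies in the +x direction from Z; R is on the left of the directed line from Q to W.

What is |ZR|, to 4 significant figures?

78.41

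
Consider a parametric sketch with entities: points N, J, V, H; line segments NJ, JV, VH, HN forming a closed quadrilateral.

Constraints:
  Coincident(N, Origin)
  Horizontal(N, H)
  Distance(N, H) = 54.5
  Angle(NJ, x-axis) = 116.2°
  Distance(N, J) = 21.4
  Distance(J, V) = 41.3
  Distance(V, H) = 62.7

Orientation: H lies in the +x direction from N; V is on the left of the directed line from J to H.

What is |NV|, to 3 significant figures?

53.5

Checks: |JV| = 41.30 ✓; |VH| = 62.70 ✓.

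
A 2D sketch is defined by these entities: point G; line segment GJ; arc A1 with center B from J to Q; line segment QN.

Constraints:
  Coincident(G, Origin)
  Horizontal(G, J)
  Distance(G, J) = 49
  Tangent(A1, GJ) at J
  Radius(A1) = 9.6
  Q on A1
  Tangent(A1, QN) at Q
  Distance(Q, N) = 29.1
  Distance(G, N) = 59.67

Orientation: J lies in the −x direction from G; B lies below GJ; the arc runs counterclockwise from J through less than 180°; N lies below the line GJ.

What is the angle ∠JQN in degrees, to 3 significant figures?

122°

Checks: |BQ| = 9.600 ✓; ∠(BQ, QN) = 90.00° ✓; |QN| = 29.10 ✓; |GN| = 59.67 ✓.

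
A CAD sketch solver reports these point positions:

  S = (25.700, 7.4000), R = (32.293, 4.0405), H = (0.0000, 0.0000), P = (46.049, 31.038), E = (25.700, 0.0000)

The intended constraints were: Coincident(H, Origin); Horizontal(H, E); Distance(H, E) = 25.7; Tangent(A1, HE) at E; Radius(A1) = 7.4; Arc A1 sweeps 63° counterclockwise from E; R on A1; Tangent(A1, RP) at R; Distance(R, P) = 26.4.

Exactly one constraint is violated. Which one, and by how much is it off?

Distance(R, P) = 26.4 — off by 3.90.

H = (0.00, 0.00) ✓; H.y = 0.00, E.y = 0.00 ✓; |HE| = 25.70 ✓; ∠(SE, EH) = 90.00° ✓; |SE| = 7.400 ✓; bearing(S→R) − bearing(S→E) = 63.00° ✓; |SR| = 7.400 ✓; ∠(SR, RP) = 90.00° ✓; |RP| = 30.30 ✗.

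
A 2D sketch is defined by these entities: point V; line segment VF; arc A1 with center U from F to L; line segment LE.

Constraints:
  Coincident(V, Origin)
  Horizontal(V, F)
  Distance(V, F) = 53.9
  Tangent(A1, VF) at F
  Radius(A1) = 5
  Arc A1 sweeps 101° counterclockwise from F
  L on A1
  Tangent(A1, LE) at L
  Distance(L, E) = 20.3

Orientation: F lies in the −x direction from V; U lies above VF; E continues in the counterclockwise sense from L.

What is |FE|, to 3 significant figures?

25.9

On A1, F sits at bearing -90° from U; a 101° counterclockwise sweep puts L at bearing 11°, so L = U + 5.0·(cos 11°, sin 11°) = (-49.0, 5.95). Since A1 is tangent to LE there, UL ⟂ LE, so LE runs along (−sin 11°, cos 11°); with |LE| = 20.3, E = (-52.9, 25.9). Then |FE| = |E − F| = 25.9.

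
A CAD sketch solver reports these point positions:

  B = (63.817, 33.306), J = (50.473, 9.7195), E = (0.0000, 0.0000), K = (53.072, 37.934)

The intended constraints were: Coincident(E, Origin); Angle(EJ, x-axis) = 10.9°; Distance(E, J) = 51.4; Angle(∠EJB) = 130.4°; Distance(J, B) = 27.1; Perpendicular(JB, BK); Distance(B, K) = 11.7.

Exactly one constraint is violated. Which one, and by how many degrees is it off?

Perpendicular(JB, BK) — off by 6.20°.

E = (0.00, 0.00) ✓; EJ at 10.90° ✓; |EJ| = 51.40 ✓; ∠EJB = 130.4° ✓; |JB| = 27.10 ✓; ∠(JB, BK) = 96.20° ✗; |BK| = 11.70 ✓.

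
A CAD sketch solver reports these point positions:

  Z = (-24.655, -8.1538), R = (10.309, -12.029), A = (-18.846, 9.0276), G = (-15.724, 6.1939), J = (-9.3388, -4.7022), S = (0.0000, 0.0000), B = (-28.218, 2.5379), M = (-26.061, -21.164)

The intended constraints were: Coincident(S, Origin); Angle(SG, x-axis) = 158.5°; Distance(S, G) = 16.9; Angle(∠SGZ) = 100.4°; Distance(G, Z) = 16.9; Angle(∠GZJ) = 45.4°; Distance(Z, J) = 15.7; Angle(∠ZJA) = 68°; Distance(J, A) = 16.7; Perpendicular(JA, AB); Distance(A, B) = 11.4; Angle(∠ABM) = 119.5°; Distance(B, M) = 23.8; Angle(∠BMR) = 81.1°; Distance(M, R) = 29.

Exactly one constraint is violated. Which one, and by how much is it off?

Distance(M, R) = 29 — off by 8.50.

S = (0.00, 0.00) ✓; SG at 158.5° ✓; |SG| = 16.90 ✓; ∠SGZ = 100.4° ✓; |GZ| = 16.90 ✓; ∠GZJ = 45.40° ✓; |ZJ| = 15.70 ✓; ∠ZJA = 68.00° ✓; |JA| = 16.70 ✓; ∠(JA, AB) = 90.00° ✓; |AB| = 11.40 ✓; ∠ABM = 119.5° ✓; |BM| = 23.80 ✓; ∠BMR = 81.10° ✓; |MR| = 37.50 ✗.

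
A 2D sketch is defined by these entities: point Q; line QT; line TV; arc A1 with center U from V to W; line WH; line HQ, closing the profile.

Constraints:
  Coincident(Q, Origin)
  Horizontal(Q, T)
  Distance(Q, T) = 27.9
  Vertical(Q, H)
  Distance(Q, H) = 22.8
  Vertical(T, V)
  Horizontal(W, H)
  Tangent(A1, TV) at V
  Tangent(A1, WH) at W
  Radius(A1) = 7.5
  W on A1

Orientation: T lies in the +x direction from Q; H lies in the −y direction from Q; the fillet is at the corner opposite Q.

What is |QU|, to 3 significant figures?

25.5

Q is at the origin; Q and T share the same y with |QT| = 27.9 and T on the +x side, so T = (27.9, 0.00). QH is vertical with |QH| = 22.8 and H on the −y side, so H = (0.00, -22.8). The virtual corner opposite Q is at (27.9, -22.8). A1 meets TV tangentially, so UV is at right angles to TV and A1 meets WH tangentially, so UW is at right angles to WH, with radius 7.5, so the center U sits 7.5 in from both sides at U = (20.4, -15.3). Then |QU| = |U − Q| = 25.5.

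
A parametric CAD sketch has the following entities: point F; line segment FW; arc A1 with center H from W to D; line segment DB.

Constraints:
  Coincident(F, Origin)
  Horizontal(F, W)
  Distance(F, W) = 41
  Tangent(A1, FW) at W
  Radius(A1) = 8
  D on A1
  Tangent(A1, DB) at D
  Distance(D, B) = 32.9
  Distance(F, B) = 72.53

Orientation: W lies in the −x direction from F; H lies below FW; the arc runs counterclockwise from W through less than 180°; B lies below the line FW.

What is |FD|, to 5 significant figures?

47.918

Checks: |FW| = 41.00 ✓; |HD| = 8.000 ✓; ∠(HD, DB) = 90.00° ✓; |DB| = 32.90 ✓; |FB| = 72.53 ✓.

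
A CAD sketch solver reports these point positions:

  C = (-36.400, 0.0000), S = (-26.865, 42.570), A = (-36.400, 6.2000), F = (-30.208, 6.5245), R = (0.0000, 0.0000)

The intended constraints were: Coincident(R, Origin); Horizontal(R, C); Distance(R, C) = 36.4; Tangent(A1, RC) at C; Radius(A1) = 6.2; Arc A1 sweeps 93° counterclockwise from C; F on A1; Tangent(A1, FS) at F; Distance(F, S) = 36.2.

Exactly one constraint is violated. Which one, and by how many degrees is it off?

Tangent(A1, FS) at F — off by 8.30°.

R = (0.00, 0.00) ✓; R.y = 0.00, C.y = 0.00 ✓; |RC| = 36.40 ✓; ∠(AC, CR) = 90.00° ✓; |AC| = 6.200 ✓; bearing(A→F) − bearing(A→C) = 93.00° ✓; |AF| = 6.200 ✓; ∠(AF, FS) = 98.30° ✗; |FS| = 36.20 ✓.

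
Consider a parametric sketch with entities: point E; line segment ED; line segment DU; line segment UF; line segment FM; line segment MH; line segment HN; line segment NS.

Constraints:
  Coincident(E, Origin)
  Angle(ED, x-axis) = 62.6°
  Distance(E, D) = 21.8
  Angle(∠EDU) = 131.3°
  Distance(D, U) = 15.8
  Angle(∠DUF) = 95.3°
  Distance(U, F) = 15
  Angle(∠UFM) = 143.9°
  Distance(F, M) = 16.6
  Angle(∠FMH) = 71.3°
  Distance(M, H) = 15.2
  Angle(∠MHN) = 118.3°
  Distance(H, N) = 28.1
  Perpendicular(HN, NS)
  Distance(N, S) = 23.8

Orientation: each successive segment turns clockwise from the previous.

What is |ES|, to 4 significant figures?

48.39

E is at the origin; ED runs at 62.6° with length 21.8, so D = (10.03, 19.35). ∠EDU = 131.3° gives DU at 13.90° from the x-axis; with |DU| = 15.8, U = (25.37, 23.15). ∠DUF = 95.3° gives UF at -70.80° from the x-axis; with |UF| = 15.0, F = (30.30, 8.984). ∠UFM = 143.9° gives FM at -106.9° from the x-axis; with |FM| = 16.6, M = (25.48, -6.899). ∠FMH = 71.3° gives MH at 144.4° from the x-axis; with |MH| = 15.2, H = (13.12, 1.949). ∠MHN = 118.3° gives HN at 82.70° from the x-axis; with |HN| = 28.1, N = (16.69, 29.82). The perpendicularity gives NS at right angles to HN, so NS runs at -7.300°; with |NS| = 23.8, S = (40.30, 26.80). Then |ES| = |S − E| = 48.39.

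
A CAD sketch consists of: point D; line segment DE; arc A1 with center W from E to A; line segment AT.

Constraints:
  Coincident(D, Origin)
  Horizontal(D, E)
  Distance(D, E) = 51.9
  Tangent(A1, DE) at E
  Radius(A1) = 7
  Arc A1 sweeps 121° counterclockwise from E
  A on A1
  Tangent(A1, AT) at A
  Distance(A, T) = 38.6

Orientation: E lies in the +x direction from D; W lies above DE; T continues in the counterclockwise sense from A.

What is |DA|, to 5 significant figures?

58.863

A1 meets DE tangentially, so WE is at right angles to DE, so W = E + (0, 7) = (51.900, 7.0000). On A1, E sits at bearing -90° from W; a 121° counterclockwise sweep puts A at bearing 31°, so A = W + 7.0·(cos 31°, sin 31°) = (57.900, 10.605). Then |DA| = |A − D| = 58.863.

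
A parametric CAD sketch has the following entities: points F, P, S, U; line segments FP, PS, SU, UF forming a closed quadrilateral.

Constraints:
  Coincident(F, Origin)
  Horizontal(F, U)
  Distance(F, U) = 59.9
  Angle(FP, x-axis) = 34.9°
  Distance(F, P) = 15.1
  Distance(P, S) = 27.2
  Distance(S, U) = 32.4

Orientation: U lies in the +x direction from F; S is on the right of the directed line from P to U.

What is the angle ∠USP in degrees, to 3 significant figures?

108°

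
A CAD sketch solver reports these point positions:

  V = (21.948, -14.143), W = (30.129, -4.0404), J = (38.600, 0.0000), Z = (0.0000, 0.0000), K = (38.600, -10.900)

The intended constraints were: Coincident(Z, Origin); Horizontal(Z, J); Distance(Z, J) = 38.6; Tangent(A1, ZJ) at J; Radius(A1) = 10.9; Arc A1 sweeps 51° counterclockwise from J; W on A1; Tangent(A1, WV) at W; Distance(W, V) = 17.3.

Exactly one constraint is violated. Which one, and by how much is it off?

Distance(W, V) = 17.3 — off by 4.30.

Z = (0.00, 0.00) ✓; Z.y = 0.00, J.y = 0.00 ✓; |ZJ| = 38.60 ✓; ∠(KJ, JZ) = 90.00° ✓; |KJ| = 10.90 ✓; bearing(K→W) − bearing(K→J) = 51.00° ✓; |KW| = 10.90 ✓; ∠(KW, WV) = 90.00° ✓; |WV| = 13.00 ✗.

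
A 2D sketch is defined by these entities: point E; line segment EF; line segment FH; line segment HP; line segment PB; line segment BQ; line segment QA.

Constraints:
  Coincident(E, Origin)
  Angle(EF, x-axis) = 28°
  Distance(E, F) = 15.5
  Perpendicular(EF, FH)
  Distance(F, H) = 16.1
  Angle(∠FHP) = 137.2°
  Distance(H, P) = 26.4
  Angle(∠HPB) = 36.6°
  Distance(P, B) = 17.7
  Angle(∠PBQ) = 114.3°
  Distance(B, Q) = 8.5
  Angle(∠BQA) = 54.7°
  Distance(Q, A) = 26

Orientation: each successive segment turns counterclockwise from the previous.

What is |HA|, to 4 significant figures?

28.62

∠PBQ = 114.3° gives BQ at 9.900° from the x-axis; with |BQ| = 8.5, Q = (-0.4820, 17.00). ∠BQA = 54.7° gives QA at 135.2° from the x-axis; with |QA| = 26.0, A = (-18.93, 35.32). Then |HA| = |A − H| = 28.62.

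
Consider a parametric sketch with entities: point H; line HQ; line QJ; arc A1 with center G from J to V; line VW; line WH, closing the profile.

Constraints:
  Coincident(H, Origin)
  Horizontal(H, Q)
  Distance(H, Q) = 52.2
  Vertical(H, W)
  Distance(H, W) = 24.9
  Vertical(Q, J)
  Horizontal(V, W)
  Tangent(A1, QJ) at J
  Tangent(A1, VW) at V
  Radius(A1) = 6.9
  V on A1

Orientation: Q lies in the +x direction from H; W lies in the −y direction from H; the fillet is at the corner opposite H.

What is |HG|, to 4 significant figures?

48.75

H and W share the same x with |HW| = 24.9 and W on the −y side, so W = (0.000, -24.90). The virtual corner opposite H is at (52.20, -24.90). Tangency of A1 to QJ means the radius GJ is perpendicular to QJ and since A1 is tangent to VW there, GV ⟂ VW, with radius 6.9, so the center G sits 6.9 in from both sides at G = (45.30, -18.00). Then |HG| = |G − H| = 48.75.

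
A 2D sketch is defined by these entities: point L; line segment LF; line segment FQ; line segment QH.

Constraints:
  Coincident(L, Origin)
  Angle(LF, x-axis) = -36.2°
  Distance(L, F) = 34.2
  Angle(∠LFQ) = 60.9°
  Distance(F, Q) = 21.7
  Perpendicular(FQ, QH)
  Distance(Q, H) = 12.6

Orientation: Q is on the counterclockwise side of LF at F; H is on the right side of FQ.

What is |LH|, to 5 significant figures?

42.784

L is at the origin; LF runs at -36.2° with length 34.2, so F = 34.2·(cos -36.2°, sin -36.2°) = (27.598, -20.199). ∠LFQ = 60.9°, so FQ runs at -36.2° + (180° − 60.9°) = 82.900° from the x-axis; with |FQ| = 21.7, Q = F + 21.7·(cos 82.900°, sin 82.900°) = (30.280, 1.3349). FQ is perpendicular to QH; with |QH| = 12.6 on the right of FQ, H = Q + 12.6·(0.99233, -0.12360) = (42.784, -0.22249). Then |LH| = |H − L| = 42.784.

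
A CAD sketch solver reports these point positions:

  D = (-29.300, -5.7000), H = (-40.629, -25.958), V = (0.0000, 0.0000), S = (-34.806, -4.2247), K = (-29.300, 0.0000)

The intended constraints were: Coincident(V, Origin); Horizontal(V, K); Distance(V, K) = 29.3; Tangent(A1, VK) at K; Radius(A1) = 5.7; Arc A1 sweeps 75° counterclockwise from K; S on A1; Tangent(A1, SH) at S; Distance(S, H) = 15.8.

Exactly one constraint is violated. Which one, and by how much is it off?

Distance(S, H) = 15.8 — off by 6.70.

V = (0.00, 0.00) ✓; V.y = 0.00, K.y = 0.00 ✓; |VK| = 29.30 ✓; ∠(DK, KV) = 90.00° ✓; |DK| = 5.700 ✓; bearing(D→S) − bearing(D→K) = 75.00° ✓; |DS| = 5.700 ✓; ∠(DS, SH) = 90.00° ✓; |SH| = 22.50 ✗.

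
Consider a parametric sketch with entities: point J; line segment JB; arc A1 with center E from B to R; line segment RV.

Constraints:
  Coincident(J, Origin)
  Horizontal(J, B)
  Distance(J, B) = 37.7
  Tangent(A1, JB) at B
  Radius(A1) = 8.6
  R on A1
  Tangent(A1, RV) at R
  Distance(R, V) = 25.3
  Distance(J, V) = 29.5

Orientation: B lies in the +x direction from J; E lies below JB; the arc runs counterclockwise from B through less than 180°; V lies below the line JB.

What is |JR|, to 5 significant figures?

30.836

J is at the origin; JB is horizontal with |JB| = 37.7 and B on the +x side, so B = (37.700, 0.0000). The tangent condition forces EB to be normal to JB, so E = B + (0, -8.6) = (37.700, -8.6000). Since ER ⟂ RV (tangency), |EV| = √(8.6² + 25.3²) = 26.722 regardless of where R sits on A1. So V lies on both circle(J, 29.5) and circle(E, 26.722); the below-JB intersection is V = (16.292, -24.593). R is the foot of the tangent from V: R = (30.609, -3.7334).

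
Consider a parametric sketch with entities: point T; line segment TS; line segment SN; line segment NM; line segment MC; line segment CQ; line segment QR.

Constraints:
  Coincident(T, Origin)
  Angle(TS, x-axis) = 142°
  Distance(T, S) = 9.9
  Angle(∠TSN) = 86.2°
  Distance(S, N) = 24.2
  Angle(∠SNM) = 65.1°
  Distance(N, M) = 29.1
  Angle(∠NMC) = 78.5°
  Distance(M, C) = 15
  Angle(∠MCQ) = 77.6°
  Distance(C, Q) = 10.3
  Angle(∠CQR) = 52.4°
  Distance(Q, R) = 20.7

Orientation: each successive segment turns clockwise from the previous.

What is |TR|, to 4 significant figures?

23.03

∠MCQ = 77.6° gives CQ at 89.40° from the x-axis; with |CQ| = 10.3, Q = (5.264, 4.641). ∠CQR = 52.4° gives QR at -38.20° from the x-axis; with |QR| = 20.7, R = (21.53, -8.160). Then |TR| = |R − T| = 23.03.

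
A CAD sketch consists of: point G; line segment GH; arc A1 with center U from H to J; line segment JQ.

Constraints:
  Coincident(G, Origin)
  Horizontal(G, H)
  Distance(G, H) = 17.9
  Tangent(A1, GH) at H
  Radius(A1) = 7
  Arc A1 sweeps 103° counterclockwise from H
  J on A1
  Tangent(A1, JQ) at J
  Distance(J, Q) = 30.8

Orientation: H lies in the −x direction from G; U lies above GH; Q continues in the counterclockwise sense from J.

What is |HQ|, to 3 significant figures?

38.6

G is at the origin; GH is horizontal with |GH| = 17.9 and H on the −x side, so H = (-17.9, 0.00). The tangent condition forces UH to be normal to GH, so U = H + (0, 7) = (-17.9, 7.00). On A1, H sits at bearing -90° from U; a 103° counterclockwise sweep puts J at bearing 13°, so J = U + 7.0·(cos 13°, sin 13°) = (-11.1, 8.57). Tangency of A1 to JQ means the radius UJ is perpendicular to JQ, so JQ runs along (−sin 13°, cos 13°); with |JQ| = 30.8, Q = (-18.0, 38.6). Then |HQ| = |Q − H| = 38.6.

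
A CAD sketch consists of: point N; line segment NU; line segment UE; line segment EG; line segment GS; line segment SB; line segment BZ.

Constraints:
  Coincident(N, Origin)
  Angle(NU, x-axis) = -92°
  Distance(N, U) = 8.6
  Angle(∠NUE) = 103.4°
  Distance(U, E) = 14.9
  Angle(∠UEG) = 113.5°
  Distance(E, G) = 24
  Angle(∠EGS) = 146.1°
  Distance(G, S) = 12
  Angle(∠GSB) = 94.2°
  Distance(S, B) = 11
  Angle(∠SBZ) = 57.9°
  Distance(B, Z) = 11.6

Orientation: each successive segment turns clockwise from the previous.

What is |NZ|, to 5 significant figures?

25.534

∠GSB = 94.2° gives SB at 5.2000° from the x-axis; with |SB| = 11.0, B = (-17.892, 21.139). ∠SBZ = 57.9° gives BZ at -116.90° from the x-axis; with |BZ| = 11.6, Z = (-23.141, 10.794). Then |NZ| = |Z − N| = 25.534.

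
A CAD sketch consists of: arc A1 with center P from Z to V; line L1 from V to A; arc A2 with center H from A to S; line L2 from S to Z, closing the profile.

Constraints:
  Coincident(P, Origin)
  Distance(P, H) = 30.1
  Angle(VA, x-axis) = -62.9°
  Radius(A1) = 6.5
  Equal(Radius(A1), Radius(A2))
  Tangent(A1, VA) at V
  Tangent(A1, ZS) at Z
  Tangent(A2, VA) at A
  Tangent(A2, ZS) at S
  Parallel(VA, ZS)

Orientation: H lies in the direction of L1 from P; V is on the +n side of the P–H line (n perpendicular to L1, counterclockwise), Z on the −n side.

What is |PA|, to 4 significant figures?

30.79

The slot axis is L1's direction at -62.9°, so u = (cos -62.9°, sin -62.9°) = (0.4555, -0.8902) and n = (−sin -62.9°, cos -62.9°) = (0.8902, 0.4555). P is at the origin and H lies 30.1 along u from P, so H = 30.1·u = (13.71, -26.80). Tangency of A1 to both parallel lines with radius 6.5 puts V and Z at P ± 6.5·n: V = (5.786, 2.961), Z = (-5.786, -2.961). Equal radii place A and S the same way about H: A = H + 6.5·n = (19.50, -23.83), S = H − 6.5·n = (7.926, -29.76). Then |PA| = |A − P| = 30.79.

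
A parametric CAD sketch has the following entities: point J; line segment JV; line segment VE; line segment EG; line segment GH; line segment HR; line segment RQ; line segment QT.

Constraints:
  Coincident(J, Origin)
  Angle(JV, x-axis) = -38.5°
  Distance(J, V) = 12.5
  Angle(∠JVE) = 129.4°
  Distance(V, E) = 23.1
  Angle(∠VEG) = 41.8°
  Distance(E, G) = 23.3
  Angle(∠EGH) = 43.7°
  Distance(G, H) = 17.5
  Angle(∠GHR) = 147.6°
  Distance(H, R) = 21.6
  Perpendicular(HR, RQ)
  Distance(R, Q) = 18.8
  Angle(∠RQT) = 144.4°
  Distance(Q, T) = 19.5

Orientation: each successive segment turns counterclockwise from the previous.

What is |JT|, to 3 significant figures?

48.9

J is at the origin; JV runs at -38.5° with length 12.5, so V = (9.78, -7.78). ∠JVE = 129.4° gives VE at 12.1° from the x-axis; with |VE| = 23.1, E = (32.4, -2.94). ∠VEG = 41.8° gives EG at 150° from the x-axis; with |EG| = 23.3, G = (12.1, 8.60). ∠EGH = 43.7° gives GH at -73.4° from the x-axis; with |GH| = 17.5, H = (17.1, -8.17). ∠GHR = 147.6° gives HR at -41.0° from the x-axis; with |HR| = 21.6, R = (33.4, -22.3). HR is perpendicular to RQ, so RQ runs at 49.0°; with |RQ| = 18.8, Q = (45.8, -8.15). ∠RQT = 144.4° gives QT at 84.6° from the x-axis; with |QT| = 19.5, T = (47.6, 11.3). Then |JT| = |T − J| = 48.9.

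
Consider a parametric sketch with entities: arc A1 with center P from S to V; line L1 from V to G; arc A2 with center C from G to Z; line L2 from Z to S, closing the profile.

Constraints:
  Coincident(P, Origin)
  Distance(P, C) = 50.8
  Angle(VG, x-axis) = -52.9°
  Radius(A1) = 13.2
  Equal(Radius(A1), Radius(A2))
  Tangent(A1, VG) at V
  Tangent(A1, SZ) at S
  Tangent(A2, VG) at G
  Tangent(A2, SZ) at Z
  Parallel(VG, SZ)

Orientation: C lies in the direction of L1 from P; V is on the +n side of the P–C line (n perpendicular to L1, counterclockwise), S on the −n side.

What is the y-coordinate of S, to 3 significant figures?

-7.96

P is at the origin and C lies 50.8 along u from P, so C = 50.8·u = (30.6, -40.5). Tangency of A1 to both parallel lines with radius 13.2 puts V and S at P ± 13.2·n: V = (10.5, 7.96), S = (-10.5, -7.96). So S.y = -7.96.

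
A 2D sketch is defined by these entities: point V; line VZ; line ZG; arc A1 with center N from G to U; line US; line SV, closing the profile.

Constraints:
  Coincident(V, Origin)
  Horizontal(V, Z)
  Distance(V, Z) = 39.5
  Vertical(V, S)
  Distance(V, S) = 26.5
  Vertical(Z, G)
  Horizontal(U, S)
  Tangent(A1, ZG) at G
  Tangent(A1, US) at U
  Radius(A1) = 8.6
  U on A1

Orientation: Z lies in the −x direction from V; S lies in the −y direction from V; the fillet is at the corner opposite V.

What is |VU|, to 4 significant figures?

40.71

V is at the origin; VZ is horizontal with |VZ| = 39.5 and Z on the −x side, so Z = (-39.50, 0.000). VS is vertical with |VS| = 26.5 and S on the −y side, so S = (0.000, -26.50). The virtual corner opposite V is at (-39.50, -26.50). Tangency of A1 to ZG means the radius NG is perpendicular to ZG and A1 meets US tangentially, so NU is at right angles to US, with radius 8.6, so the center N sits 8.6 in from both sides at N = (-30.90, -17.90). That places the tangent points at G = (-39.50, -17.90) on ZG and U = (-30.90, -26.50) on US. Then |VU| = |U − V| = 40.71.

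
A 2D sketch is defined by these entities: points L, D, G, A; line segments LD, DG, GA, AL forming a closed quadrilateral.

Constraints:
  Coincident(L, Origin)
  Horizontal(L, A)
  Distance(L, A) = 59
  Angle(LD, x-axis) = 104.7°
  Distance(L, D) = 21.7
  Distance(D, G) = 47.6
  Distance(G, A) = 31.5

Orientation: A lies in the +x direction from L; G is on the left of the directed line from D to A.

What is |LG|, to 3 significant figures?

49.4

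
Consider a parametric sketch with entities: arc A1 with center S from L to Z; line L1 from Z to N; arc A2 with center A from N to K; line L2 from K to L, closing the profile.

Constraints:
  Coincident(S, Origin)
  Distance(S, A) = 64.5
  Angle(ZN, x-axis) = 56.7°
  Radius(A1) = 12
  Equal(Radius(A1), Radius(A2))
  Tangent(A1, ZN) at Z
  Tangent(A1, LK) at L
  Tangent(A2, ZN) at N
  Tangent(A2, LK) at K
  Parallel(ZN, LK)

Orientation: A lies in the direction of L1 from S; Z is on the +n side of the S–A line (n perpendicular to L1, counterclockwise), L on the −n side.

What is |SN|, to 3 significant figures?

65.6

Tangency of A1 to both parallel lines with radius 12.0 puts Z and L at S ± 12.0·n: Z = (-10.0, 6.59), L = (10.0, -6.59). Equal radii place N and K the same way about A: N = A + 12.0·n = (25.4, 60.5), K = A − 12.0·n = (45.4, 47.3). Then |SN| = |N − S| = 65.6.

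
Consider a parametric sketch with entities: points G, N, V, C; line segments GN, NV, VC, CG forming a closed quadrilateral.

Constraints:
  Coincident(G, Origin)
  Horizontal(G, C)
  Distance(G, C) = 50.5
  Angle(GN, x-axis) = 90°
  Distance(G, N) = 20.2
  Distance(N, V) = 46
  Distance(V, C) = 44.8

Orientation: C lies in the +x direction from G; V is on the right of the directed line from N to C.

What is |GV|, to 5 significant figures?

27.160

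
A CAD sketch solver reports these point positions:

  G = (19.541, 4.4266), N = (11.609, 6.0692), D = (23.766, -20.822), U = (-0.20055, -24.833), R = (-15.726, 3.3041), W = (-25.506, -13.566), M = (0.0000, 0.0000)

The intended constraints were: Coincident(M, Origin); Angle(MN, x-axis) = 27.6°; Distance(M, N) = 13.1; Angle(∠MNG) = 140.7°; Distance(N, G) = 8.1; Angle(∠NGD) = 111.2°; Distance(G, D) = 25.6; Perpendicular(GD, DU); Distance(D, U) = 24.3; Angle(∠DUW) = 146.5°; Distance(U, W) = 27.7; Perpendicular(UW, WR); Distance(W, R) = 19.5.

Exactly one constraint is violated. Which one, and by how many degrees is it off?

Perpendicular(UW, WR) — off by 6.10°.

M = (0.00, 0.00) ✓; MN at 27.60° ✓; |MN| = 13.10 ✓; ∠MNG = 140.7° ✓; |NG| = 8.100 ✓; ∠NGD = 111.2° ✓; |GD| = 25.60 ✓; ∠(GD, DU) = 90.00° ✓; |DU| = 24.30 ✓; ∠DUW = 146.5° ✓; |UW| = 27.70 ✓; ∠(UW, WR) = 96.10° ✗; |WR| = 19.50 ✓.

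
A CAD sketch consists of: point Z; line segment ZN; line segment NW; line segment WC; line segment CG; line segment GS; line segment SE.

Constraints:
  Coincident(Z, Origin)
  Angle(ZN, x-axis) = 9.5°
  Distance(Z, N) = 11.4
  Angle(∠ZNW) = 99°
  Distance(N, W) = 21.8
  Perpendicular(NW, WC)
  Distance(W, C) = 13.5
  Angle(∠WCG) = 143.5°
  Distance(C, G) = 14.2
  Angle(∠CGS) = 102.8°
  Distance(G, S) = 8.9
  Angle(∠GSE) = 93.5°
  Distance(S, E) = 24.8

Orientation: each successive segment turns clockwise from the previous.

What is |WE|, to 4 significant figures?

8.263

Z is at the origin; ZN runs at 9.5° with length 11.4, so N = (11.24, 1.882). ∠ZNW = 99.0° gives NW at -71.50° from the x-axis; with |NW| = 21.8, W = (18.16, -18.79). The perpendicularity gives WC at right angles to NW, so WC runs at -161.5°; with |WC| = 13.5, C = (5.359, -23.08). ∠WCG = 143.5° gives CG at 162.0° from the x-axis; with |CG| = 14.2, G = (-8.146, -18.69). ∠CGS = 102.8° gives GS at 84.80° from the x-axis; with |GS| = 8.9, S = (-7.340, -9.824). ∠GSE = 93.5° gives SE at -1.700° from the x-axis; with |SE| = 24.8, E = (17.45, -10.56). Then |WE| = |E − W| = 8.263.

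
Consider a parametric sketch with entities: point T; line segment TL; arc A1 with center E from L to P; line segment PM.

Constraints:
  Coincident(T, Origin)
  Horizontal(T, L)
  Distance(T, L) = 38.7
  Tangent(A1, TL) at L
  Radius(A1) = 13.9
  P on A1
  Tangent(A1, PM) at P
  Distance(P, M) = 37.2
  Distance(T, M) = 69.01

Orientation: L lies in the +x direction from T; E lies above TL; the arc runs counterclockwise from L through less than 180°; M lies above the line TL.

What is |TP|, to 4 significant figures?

54.95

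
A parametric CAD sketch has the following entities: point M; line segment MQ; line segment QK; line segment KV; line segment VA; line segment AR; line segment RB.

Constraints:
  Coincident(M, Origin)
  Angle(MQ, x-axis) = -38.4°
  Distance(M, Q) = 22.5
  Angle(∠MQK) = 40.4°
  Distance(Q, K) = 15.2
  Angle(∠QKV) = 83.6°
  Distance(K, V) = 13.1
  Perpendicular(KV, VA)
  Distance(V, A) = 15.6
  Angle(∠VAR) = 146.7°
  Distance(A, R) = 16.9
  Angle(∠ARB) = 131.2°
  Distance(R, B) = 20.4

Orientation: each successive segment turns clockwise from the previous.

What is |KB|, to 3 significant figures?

36.4

M is at the origin; MQ runs at -38.4° with length 22.5, so Q = (17.6, -14.0). ∠MQK = 40.4° gives QK at -178° from the x-axis; with |QK| = 15.2, K = (2.44, -14.5). ∠QKV = 83.6° gives KV at 85.6° from the x-axis; with |KV| = 13.1, V = (3.45, -1.44). The perpendicularity gives VA at right angles to KV, so VA runs at -4.40°; with |VA| = 15.6, A = (19.0, -2.64). ∠VAR = 146.7° gives AR at -37.7° from the x-axis; with |AR| = 16.9, R = (32.4, -13.0). ∠ARB = 131.2° gives RB at -86.5° from the x-axis; with |RB| = 20.4, B = (33.6, -33.3). Then |KB| = |B − K| = 36.4.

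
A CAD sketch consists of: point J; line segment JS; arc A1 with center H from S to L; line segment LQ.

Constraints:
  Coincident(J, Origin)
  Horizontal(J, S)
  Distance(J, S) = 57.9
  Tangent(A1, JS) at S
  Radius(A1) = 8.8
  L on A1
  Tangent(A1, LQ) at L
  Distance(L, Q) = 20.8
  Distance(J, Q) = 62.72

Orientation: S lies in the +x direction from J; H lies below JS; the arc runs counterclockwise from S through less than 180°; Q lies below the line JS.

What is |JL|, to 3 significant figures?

50.6

Checks: |HL| = 8.800 ✓; ∠(HL, LQ) = 90.00° ✓; |LQ| = 20.80 ✓; |JQ| = 62.72 ✓.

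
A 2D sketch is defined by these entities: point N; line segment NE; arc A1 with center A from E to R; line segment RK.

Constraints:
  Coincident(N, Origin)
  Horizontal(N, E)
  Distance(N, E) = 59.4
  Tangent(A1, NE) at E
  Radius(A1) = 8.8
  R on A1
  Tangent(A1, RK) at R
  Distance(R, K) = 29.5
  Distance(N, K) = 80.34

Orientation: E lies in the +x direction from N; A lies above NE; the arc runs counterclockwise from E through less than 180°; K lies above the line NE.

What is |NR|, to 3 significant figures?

68.6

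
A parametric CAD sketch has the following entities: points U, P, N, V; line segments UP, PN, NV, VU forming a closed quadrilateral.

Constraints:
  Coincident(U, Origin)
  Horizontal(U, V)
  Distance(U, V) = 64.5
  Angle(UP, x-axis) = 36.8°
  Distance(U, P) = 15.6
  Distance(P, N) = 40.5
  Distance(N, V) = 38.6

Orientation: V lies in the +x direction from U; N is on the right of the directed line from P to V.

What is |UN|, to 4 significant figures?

42.49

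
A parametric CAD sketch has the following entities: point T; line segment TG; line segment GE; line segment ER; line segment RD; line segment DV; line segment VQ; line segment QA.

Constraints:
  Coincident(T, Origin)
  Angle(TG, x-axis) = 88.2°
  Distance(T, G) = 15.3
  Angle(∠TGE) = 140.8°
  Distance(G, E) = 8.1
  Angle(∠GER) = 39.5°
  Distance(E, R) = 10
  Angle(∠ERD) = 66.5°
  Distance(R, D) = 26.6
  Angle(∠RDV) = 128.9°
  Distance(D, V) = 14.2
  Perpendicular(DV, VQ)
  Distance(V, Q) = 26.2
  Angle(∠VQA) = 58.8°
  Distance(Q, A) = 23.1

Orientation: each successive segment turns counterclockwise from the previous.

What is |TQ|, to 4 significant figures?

42.87

T is at the origin; TG runs at 88.2° with length 15.3, so G = (0.4806, 15.29). ∠TGE = 140.8° gives GE at 127.4° from the x-axis; with |GE| = 8.1, E = (-4.439, 21.73). ∠GER = 39.5° gives ER at -92.10° from the x-axis; with |ER| = 10.0, R = (-4.806, 11.73). ∠ERD = 66.5° gives RD at 21.40° from the x-axis; with |RD| = 26.6, D = (19.96, 21.44). ∠RDV = 128.9° gives DV at 72.50° from the x-axis; with |DV| = 14.2, V = (24.23, 34.98). The perpendicularity gives VQ at right angles to DV, so VQ runs at 162.5°; with |VQ| = 26.2, Q = (-0.7569, 42.86). Then |TQ| = |Q − T| = 42.87.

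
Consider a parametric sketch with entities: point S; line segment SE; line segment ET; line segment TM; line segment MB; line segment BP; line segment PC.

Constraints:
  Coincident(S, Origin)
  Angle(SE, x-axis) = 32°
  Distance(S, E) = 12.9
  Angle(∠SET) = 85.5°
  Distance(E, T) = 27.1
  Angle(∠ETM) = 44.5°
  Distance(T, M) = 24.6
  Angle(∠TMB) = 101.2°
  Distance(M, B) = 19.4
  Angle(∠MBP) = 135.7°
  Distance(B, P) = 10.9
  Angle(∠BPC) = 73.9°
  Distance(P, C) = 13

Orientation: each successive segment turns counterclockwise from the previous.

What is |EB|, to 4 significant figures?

9.039

∠ETM = 44.5° gives TM at -98.00° from the x-axis; with |TM| = 24.6, M = (-8.604, 4.260). ∠TMB = 101.2° gives MB at -19.20° from the x-axis; with |MB| = 19.4, B = (9.717, -2.120). Then |EB| = |B − E| = 9.039.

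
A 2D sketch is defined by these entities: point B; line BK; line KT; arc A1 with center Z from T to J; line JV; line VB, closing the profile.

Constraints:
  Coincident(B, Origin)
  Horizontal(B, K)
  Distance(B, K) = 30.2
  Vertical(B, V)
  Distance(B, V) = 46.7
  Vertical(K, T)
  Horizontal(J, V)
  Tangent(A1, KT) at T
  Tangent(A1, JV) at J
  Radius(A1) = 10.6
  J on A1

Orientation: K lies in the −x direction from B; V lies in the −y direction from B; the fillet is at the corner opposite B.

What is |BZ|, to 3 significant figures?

41.1

B is at the origin; BK is horizontal with |BK| = 30.2 and K on the −x side, so K = (-30.2, 0.00). BV is vertical with |BV| = 46.7 and V on the −y side, so V = (0.00, -46.7). The virtual corner opposite B is at (-30.2, -46.7). Since A1 is tangent to KT there, ZT ⟂ KT and the tangent condition forces ZJ to be normal to JV, with radius 10.6, so the center Z sits 10.6 in from both sides at Z = (-19.6, -36.1). Then |BZ| = |Z − B| = 41.1.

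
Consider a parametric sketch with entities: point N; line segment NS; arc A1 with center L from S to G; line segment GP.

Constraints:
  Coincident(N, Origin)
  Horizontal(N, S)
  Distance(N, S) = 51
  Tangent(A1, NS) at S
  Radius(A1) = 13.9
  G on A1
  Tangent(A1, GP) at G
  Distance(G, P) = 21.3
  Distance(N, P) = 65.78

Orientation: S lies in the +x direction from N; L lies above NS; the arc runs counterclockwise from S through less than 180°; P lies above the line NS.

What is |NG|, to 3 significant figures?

66.4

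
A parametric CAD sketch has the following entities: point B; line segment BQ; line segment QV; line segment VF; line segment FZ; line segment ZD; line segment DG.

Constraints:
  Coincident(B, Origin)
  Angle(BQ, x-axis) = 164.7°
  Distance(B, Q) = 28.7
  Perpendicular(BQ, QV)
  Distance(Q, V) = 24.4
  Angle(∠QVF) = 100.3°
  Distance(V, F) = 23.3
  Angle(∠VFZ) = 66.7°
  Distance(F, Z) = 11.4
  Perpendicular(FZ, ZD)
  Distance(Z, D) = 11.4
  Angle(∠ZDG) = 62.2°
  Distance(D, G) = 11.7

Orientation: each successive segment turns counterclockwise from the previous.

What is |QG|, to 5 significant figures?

33.460

B is at the origin; BQ runs at 164.7° with length 28.7, so Q = (-27.683, 7.5732). The perpendicularity gives QV at right angles to BQ, so QV runs at -105.30°; with |QV| = 24.4, V = (-34.121, -15.962). ∠QVF = 100.3° gives VF at -25.600° from the x-axis; with |VF| = 23.3, F = (-13.109, -26.030). ∠VFZ = 66.7° gives FZ at 87.700° from the x-axis; with |FZ| = 11.4, Z = (-12.651, -14.639). FZ ⟂ ZD, so ZD runs at 177.70°; with |ZD| = 11.4, D = (-24.042, -14.181). ∠ZDG = 62.2° gives DG at -64.500° from the x-axis; with |DG| = 11.7, G = (-19.005, -24.742). Then |QG| = |G − Q| = 33.460.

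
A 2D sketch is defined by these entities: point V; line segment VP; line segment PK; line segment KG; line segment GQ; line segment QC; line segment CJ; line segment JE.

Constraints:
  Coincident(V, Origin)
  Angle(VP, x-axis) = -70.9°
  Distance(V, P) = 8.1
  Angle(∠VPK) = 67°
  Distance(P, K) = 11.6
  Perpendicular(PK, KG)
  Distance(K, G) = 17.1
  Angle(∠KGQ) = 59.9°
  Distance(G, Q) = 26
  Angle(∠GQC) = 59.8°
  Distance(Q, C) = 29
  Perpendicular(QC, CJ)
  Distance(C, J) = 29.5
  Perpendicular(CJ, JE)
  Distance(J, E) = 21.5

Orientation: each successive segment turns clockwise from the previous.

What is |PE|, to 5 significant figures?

27.914

V is at the origin; VP runs at -70.9° with length 8.1, so P = (2.6505, -7.6541). ∠VPK = 67.0° gives PK at 176.10° from the x-axis; with |PK| = 11.6, K = (-8.9227, -6.8651). PK is perpendicular to KG, so KG runs at 86.100°; with |KG| = 17.1, G = (-7.7596, 10.195). ∠KGQ = 59.9° gives GQ at -34.000° from the x-axis; with |GQ| = 26.0, Q = (13.795, -4.3437). ∠GQC = 59.8° gives QC at -154.20° from the x-axis; with |QC| = 29.0, C = (-12.314, -16.965). QC is perpendicular to CJ, so CJ runs at 115.80°; with |CJ| = 29.5, J = (-25.153, 9.5940). CJ ⟂ JE, so JE runs at 25.800°; with |JE| = 21.5, E = (-5.7963, 18.951). Then |PE| = |E − P| = 27.914.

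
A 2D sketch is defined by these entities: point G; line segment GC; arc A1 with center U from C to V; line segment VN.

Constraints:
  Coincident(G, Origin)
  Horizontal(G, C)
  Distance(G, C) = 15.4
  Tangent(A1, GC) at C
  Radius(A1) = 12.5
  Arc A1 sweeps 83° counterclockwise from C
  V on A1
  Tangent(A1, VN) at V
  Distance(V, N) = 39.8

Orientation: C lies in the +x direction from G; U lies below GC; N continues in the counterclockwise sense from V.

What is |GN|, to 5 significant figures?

50.514

G is at the origin; GC is horizontal with |GC| = 15.4 and C on the +x side, so C = (15.400, 0.0000). The tangent condition forces UC to be normal to GC, so U = C + (0, -12.5) = (15.400, -12.500). On A1, C sits at bearing 90° from U; an 83° counterclockwise sweep puts V at bearing 173°, so V = U + 12.5·(cos 173°, sin 173°) = (2.9932, -10.977). A1 meets VN tangentially, so UV is at right angles to VN, so VN runs along (−sin 173°, cos 173°); with |VN| = 39.8, N = (-1.8572, -50.480). Then |GN| = |N − G| = 50.514.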